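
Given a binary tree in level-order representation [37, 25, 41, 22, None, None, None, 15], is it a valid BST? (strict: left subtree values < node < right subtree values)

Level-order array: [37, 25, 41, 22, None, None, None, 15]
Validate using subtree bounds (lo, hi): at each node, require lo < value < hi,
then recurse left with hi=value and right with lo=value.
Preorder trace (stopping at first violation):
  at node 37 with bounds (-inf, +inf): OK
  at node 25 with bounds (-inf, 37): OK
  at node 22 with bounds (-inf, 25): OK
  at node 15 with bounds (-inf, 22): OK
  at node 41 with bounds (37, +inf): OK
No violation found at any node.
Result: Valid BST


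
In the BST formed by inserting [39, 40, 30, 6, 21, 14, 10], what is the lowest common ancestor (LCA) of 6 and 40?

Tree insertion order: [39, 40, 30, 6, 21, 14, 10]
Tree (level-order array): [39, 30, 40, 6, None, None, None, None, 21, 14, None, 10]
In a BST, the LCA of p=6, q=40 is the first node v on the
root-to-leaf path with p <= v <= q (go left if both < v, right if both > v).
Walk from root:
  at 39: 6 <= 39 <= 40, this is the LCA
LCA = 39


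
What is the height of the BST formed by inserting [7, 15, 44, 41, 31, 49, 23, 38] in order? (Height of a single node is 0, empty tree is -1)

Insertion order: [7, 15, 44, 41, 31, 49, 23, 38]
Tree (level-order array): [7, None, 15, None, 44, 41, 49, 31, None, None, None, 23, 38]
Compute height bottom-up (empty subtree = -1):
  height(23) = 1 + max(-1, -1) = 0
  height(38) = 1 + max(-1, -1) = 0
  height(31) = 1 + max(0, 0) = 1
  height(41) = 1 + max(1, -1) = 2
  height(49) = 1 + max(-1, -1) = 0
  height(44) = 1 + max(2, 0) = 3
  height(15) = 1 + max(-1, 3) = 4
  height(7) = 1 + max(-1, 4) = 5
Height = 5


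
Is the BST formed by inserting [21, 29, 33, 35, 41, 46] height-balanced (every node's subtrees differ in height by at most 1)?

Tree (level-order array): [21, None, 29, None, 33, None, 35, None, 41, None, 46]
Definition: a tree is height-balanced if, at every node, |h(left) - h(right)| <= 1 (empty subtree has height -1).
Bottom-up per-node check:
  node 46: h_left=-1, h_right=-1, diff=0 [OK], height=0
  node 41: h_left=-1, h_right=0, diff=1 [OK], height=1
  node 35: h_left=-1, h_right=1, diff=2 [FAIL (|-1-1|=2 > 1)], height=2
  node 33: h_left=-1, h_right=2, diff=3 [FAIL (|-1-2|=3 > 1)], height=3
  node 29: h_left=-1, h_right=3, diff=4 [FAIL (|-1-3|=4 > 1)], height=4
  node 21: h_left=-1, h_right=4, diff=5 [FAIL (|-1-4|=5 > 1)], height=5
Node 35 violates the condition: |-1 - 1| = 2 > 1.
Result: Not balanced


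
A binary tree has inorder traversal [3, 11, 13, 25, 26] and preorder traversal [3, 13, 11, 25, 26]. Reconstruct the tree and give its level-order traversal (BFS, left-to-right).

Inorder:  [3, 11, 13, 25, 26]
Preorder: [3, 13, 11, 25, 26]
Algorithm: preorder visits root first, so consume preorder in order;
for each root, split the current inorder slice at that value into
left-subtree inorder and right-subtree inorder, then recurse.
Recursive splits:
  root=3; inorder splits into left=[], right=[11, 13, 25, 26]
  root=13; inorder splits into left=[11], right=[25, 26]
  root=11; inorder splits into left=[], right=[]
  root=25; inorder splits into left=[], right=[26]
  root=26; inorder splits into left=[], right=[]
Reconstructed level-order: [3, 13, 11, 25, 26]


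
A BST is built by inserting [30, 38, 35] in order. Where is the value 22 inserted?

Starting tree (level order): [30, None, 38, 35]
Insertion path: 30
Result: insert 22 as left child of 30
Final tree (level order): [30, 22, 38, None, None, 35]


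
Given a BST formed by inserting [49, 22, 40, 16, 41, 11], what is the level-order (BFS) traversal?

Tree insertion order: [49, 22, 40, 16, 41, 11]
Tree (level-order array): [49, 22, None, 16, 40, 11, None, None, 41]
BFS from the root, enqueuing left then right child of each popped node:
  queue [49] -> pop 49, enqueue [22], visited so far: [49]
  queue [22] -> pop 22, enqueue [16, 40], visited so far: [49, 22]
  queue [16, 40] -> pop 16, enqueue [11], visited so far: [49, 22, 16]
  queue [40, 11] -> pop 40, enqueue [41], visited so far: [49, 22, 16, 40]
  queue [11, 41] -> pop 11, enqueue [none], visited so far: [49, 22, 16, 40, 11]
  queue [41] -> pop 41, enqueue [none], visited so far: [49, 22, 16, 40, 11, 41]
Result: [49, 22, 16, 40, 11, 41]


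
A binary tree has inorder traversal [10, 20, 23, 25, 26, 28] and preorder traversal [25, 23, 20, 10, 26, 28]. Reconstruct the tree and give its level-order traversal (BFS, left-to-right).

Inorder:  [10, 20, 23, 25, 26, 28]
Preorder: [25, 23, 20, 10, 26, 28]
Algorithm: preorder visits root first, so consume preorder in order;
for each root, split the current inorder slice at that value into
left-subtree inorder and right-subtree inorder, then recurse.
Recursive splits:
  root=25; inorder splits into left=[10, 20, 23], right=[26, 28]
  root=23; inorder splits into left=[10, 20], right=[]
  root=20; inorder splits into left=[10], right=[]
  root=10; inorder splits into left=[], right=[]
  root=26; inorder splits into left=[], right=[28]
  root=28; inorder splits into left=[], right=[]
Reconstructed level-order: [25, 23, 26, 20, 28, 10]


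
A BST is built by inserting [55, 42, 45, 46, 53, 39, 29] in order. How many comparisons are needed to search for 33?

Search path for 33: 55 -> 42 -> 39 -> 29
Found: False
Comparisons: 4


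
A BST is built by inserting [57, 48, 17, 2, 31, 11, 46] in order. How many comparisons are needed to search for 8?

Search path for 8: 57 -> 48 -> 17 -> 2 -> 11
Found: False
Comparisons: 5


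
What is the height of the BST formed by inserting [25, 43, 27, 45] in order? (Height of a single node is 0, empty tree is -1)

Insertion order: [25, 43, 27, 45]
Tree (level-order array): [25, None, 43, 27, 45]
Compute height bottom-up (empty subtree = -1):
  height(27) = 1 + max(-1, -1) = 0
  height(45) = 1 + max(-1, -1) = 0
  height(43) = 1 + max(0, 0) = 1
  height(25) = 1 + max(-1, 1) = 2
Height = 2


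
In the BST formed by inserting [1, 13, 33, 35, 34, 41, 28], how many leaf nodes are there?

Tree built from: [1, 13, 33, 35, 34, 41, 28]
Tree (level-order array): [1, None, 13, None, 33, 28, 35, None, None, 34, 41]
Rule: A leaf has 0 children.
Per-node child counts:
  node 1: 1 child(ren)
  node 13: 1 child(ren)
  node 33: 2 child(ren)
  node 28: 0 child(ren)
  node 35: 2 child(ren)
  node 34: 0 child(ren)
  node 41: 0 child(ren)
Matching nodes: [28, 34, 41]
Count of leaf nodes: 3


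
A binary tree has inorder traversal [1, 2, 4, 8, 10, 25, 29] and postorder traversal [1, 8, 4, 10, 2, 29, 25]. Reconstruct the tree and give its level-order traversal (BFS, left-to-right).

Inorder:   [1, 2, 4, 8, 10, 25, 29]
Postorder: [1, 8, 4, 10, 2, 29, 25]
Algorithm: postorder visits root last, so walk postorder right-to-left;
each value is the root of the current inorder slice — split it at that
value, recurse on the right subtree first, then the left.
Recursive splits:
  root=25; inorder splits into left=[1, 2, 4, 8, 10], right=[29]
  root=29; inorder splits into left=[], right=[]
  root=2; inorder splits into left=[1], right=[4, 8, 10]
  root=10; inorder splits into left=[4, 8], right=[]
  root=4; inorder splits into left=[], right=[8]
  root=8; inorder splits into left=[], right=[]
  root=1; inorder splits into left=[], right=[]
Reconstructed level-order: [25, 2, 29, 1, 10, 4, 8]


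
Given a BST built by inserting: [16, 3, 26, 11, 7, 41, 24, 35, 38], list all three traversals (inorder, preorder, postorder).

Tree insertion order: [16, 3, 26, 11, 7, 41, 24, 35, 38]
Tree (level-order array): [16, 3, 26, None, 11, 24, 41, 7, None, None, None, 35, None, None, None, None, 38]
Inorder (L, root, R): [3, 7, 11, 16, 24, 26, 35, 38, 41]
Preorder (root, L, R): [16, 3, 11, 7, 26, 24, 41, 35, 38]
Postorder (L, R, root): [7, 11, 3, 24, 38, 35, 41, 26, 16]


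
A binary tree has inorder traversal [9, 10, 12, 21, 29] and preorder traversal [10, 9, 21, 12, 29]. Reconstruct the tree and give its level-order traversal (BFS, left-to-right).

Inorder:  [9, 10, 12, 21, 29]
Preorder: [10, 9, 21, 12, 29]
Algorithm: preorder visits root first, so consume preorder in order;
for each root, split the current inorder slice at that value into
left-subtree inorder and right-subtree inorder, then recurse.
Recursive splits:
  root=10; inorder splits into left=[9], right=[12, 21, 29]
  root=9; inorder splits into left=[], right=[]
  root=21; inorder splits into left=[12], right=[29]
  root=12; inorder splits into left=[], right=[]
  root=29; inorder splits into left=[], right=[]
Reconstructed level-order: [10, 9, 21, 12, 29]


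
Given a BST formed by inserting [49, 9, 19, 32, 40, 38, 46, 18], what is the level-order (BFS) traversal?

Tree insertion order: [49, 9, 19, 32, 40, 38, 46, 18]
Tree (level-order array): [49, 9, None, None, 19, 18, 32, None, None, None, 40, 38, 46]
BFS from the root, enqueuing left then right child of each popped node:
  queue [49] -> pop 49, enqueue [9], visited so far: [49]
  queue [9] -> pop 9, enqueue [19], visited so far: [49, 9]
  queue [19] -> pop 19, enqueue [18, 32], visited so far: [49, 9, 19]
  queue [18, 32] -> pop 18, enqueue [none], visited so far: [49, 9, 19, 18]
  queue [32] -> pop 32, enqueue [40], visited so far: [49, 9, 19, 18, 32]
  queue [40] -> pop 40, enqueue [38, 46], visited so far: [49, 9, 19, 18, 32, 40]
  queue [38, 46] -> pop 38, enqueue [none], visited so far: [49, 9, 19, 18, 32, 40, 38]
  queue [46] -> pop 46, enqueue [none], visited so far: [49, 9, 19, 18, 32, 40, 38, 46]
Result: [49, 9, 19, 18, 32, 40, 38, 46]


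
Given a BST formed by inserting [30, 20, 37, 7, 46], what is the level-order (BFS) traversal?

Tree insertion order: [30, 20, 37, 7, 46]
Tree (level-order array): [30, 20, 37, 7, None, None, 46]
BFS from the root, enqueuing left then right child of each popped node:
  queue [30] -> pop 30, enqueue [20, 37], visited so far: [30]
  queue [20, 37] -> pop 20, enqueue [7], visited so far: [30, 20]
  queue [37, 7] -> pop 37, enqueue [46], visited so far: [30, 20, 37]
  queue [7, 46] -> pop 7, enqueue [none], visited so far: [30, 20, 37, 7]
  queue [46] -> pop 46, enqueue [none], visited so far: [30, 20, 37, 7, 46]
Result: [30, 20, 37, 7, 46]


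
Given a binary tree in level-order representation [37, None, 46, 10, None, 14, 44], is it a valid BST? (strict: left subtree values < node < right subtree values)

Level-order array: [37, None, 46, 10, None, 14, 44]
Validate using subtree bounds (lo, hi): at each node, require lo < value < hi,
then recurse left with hi=value and right with lo=value.
Preorder trace (stopping at first violation):
  at node 37 with bounds (-inf, +inf): OK
  at node 46 with bounds (37, +inf): OK
  at node 10 with bounds (37, 46): VIOLATION
Node 10 violates its bound: not (37 < 10 < 46).
Result: Not a valid BST


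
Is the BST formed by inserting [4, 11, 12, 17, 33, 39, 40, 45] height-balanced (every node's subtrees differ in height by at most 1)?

Tree (level-order array): [4, None, 11, None, 12, None, 17, None, 33, None, 39, None, 40, None, 45]
Definition: a tree is height-balanced if, at every node, |h(left) - h(right)| <= 1 (empty subtree has height -1).
Bottom-up per-node check:
  node 45: h_left=-1, h_right=-1, diff=0 [OK], height=0
  node 40: h_left=-1, h_right=0, diff=1 [OK], height=1
  node 39: h_left=-1, h_right=1, diff=2 [FAIL (|-1-1|=2 > 1)], height=2
  node 33: h_left=-1, h_right=2, diff=3 [FAIL (|-1-2|=3 > 1)], height=3
  node 17: h_left=-1, h_right=3, diff=4 [FAIL (|-1-3|=4 > 1)], height=4
  node 12: h_left=-1, h_right=4, diff=5 [FAIL (|-1-4|=5 > 1)], height=5
  node 11: h_left=-1, h_right=5, diff=6 [FAIL (|-1-5|=6 > 1)], height=6
  node 4: h_left=-1, h_right=6, diff=7 [FAIL (|-1-6|=7 > 1)], height=7
Node 39 violates the condition: |-1 - 1| = 2 > 1.
Result: Not balanced


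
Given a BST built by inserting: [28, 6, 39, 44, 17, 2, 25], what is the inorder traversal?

Tree insertion order: [28, 6, 39, 44, 17, 2, 25]
Tree (level-order array): [28, 6, 39, 2, 17, None, 44, None, None, None, 25]
Inorder traversal: [2, 6, 17, 25, 28, 39, 44]


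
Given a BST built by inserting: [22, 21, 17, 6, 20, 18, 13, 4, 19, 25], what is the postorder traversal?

Tree insertion order: [22, 21, 17, 6, 20, 18, 13, 4, 19, 25]
Tree (level-order array): [22, 21, 25, 17, None, None, None, 6, 20, 4, 13, 18, None, None, None, None, None, None, 19]
Postorder traversal: [4, 13, 6, 19, 18, 20, 17, 21, 25, 22]


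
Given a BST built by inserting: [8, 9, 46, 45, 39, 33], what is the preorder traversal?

Tree insertion order: [8, 9, 46, 45, 39, 33]
Tree (level-order array): [8, None, 9, None, 46, 45, None, 39, None, 33]
Preorder traversal: [8, 9, 46, 45, 39, 33]


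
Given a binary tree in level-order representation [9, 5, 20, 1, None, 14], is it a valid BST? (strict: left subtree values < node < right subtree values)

Level-order array: [9, 5, 20, 1, None, 14]
Validate using subtree bounds (lo, hi): at each node, require lo < value < hi,
then recurse left with hi=value and right with lo=value.
Preorder trace (stopping at first violation):
  at node 9 with bounds (-inf, +inf): OK
  at node 5 with bounds (-inf, 9): OK
  at node 1 with bounds (-inf, 5): OK
  at node 20 with bounds (9, +inf): OK
  at node 14 with bounds (9, 20): OK
No violation found at any node.
Result: Valid BST


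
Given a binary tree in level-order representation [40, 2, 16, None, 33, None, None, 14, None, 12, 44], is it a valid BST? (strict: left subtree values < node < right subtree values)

Level-order array: [40, 2, 16, None, 33, None, None, 14, None, 12, 44]
Validate using subtree bounds (lo, hi): at each node, require lo < value < hi,
then recurse left with hi=value and right with lo=value.
Preorder trace (stopping at first violation):
  at node 40 with bounds (-inf, +inf): OK
  at node 2 with bounds (-inf, 40): OK
  at node 33 with bounds (2, 40): OK
  at node 14 with bounds (2, 33): OK
  at node 12 with bounds (2, 14): OK
  at node 44 with bounds (14, 33): VIOLATION
Node 44 violates its bound: not (14 < 44 < 33).
Result: Not a valid BST


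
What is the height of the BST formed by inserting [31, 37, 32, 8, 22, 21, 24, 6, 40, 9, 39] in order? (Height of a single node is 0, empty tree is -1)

Insertion order: [31, 37, 32, 8, 22, 21, 24, 6, 40, 9, 39]
Tree (level-order array): [31, 8, 37, 6, 22, 32, 40, None, None, 21, 24, None, None, 39, None, 9]
Compute height bottom-up (empty subtree = -1):
  height(6) = 1 + max(-1, -1) = 0
  height(9) = 1 + max(-1, -1) = 0
  height(21) = 1 + max(0, -1) = 1
  height(24) = 1 + max(-1, -1) = 0
  height(22) = 1 + max(1, 0) = 2
  height(8) = 1 + max(0, 2) = 3
  height(32) = 1 + max(-1, -1) = 0
  height(39) = 1 + max(-1, -1) = 0
  height(40) = 1 + max(0, -1) = 1
  height(37) = 1 + max(0, 1) = 2
  height(31) = 1 + max(3, 2) = 4
Height = 4


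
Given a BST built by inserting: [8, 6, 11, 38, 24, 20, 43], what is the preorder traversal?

Tree insertion order: [8, 6, 11, 38, 24, 20, 43]
Tree (level-order array): [8, 6, 11, None, None, None, 38, 24, 43, 20]
Preorder traversal: [8, 6, 11, 38, 24, 20, 43]


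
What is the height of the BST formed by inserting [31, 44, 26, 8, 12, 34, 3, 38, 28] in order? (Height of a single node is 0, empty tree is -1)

Insertion order: [31, 44, 26, 8, 12, 34, 3, 38, 28]
Tree (level-order array): [31, 26, 44, 8, 28, 34, None, 3, 12, None, None, None, 38]
Compute height bottom-up (empty subtree = -1):
  height(3) = 1 + max(-1, -1) = 0
  height(12) = 1 + max(-1, -1) = 0
  height(8) = 1 + max(0, 0) = 1
  height(28) = 1 + max(-1, -1) = 0
  height(26) = 1 + max(1, 0) = 2
  height(38) = 1 + max(-1, -1) = 0
  height(34) = 1 + max(-1, 0) = 1
  height(44) = 1 + max(1, -1) = 2
  height(31) = 1 + max(2, 2) = 3
Height = 3


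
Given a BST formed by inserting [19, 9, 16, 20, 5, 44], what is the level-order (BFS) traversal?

Tree insertion order: [19, 9, 16, 20, 5, 44]
Tree (level-order array): [19, 9, 20, 5, 16, None, 44]
BFS from the root, enqueuing left then right child of each popped node:
  queue [19] -> pop 19, enqueue [9, 20], visited so far: [19]
  queue [9, 20] -> pop 9, enqueue [5, 16], visited so far: [19, 9]
  queue [20, 5, 16] -> pop 20, enqueue [44], visited so far: [19, 9, 20]
  queue [5, 16, 44] -> pop 5, enqueue [none], visited so far: [19, 9, 20, 5]
  queue [16, 44] -> pop 16, enqueue [none], visited so far: [19, 9, 20, 5, 16]
  queue [44] -> pop 44, enqueue [none], visited so far: [19, 9, 20, 5, 16, 44]
Result: [19, 9, 20, 5, 16, 44]


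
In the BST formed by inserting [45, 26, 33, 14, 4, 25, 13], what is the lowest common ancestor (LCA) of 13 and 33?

Tree insertion order: [45, 26, 33, 14, 4, 25, 13]
Tree (level-order array): [45, 26, None, 14, 33, 4, 25, None, None, None, 13]
In a BST, the LCA of p=13, q=33 is the first node v on the
root-to-leaf path with p <= v <= q (go left if both < v, right if both > v).
Walk from root:
  at 45: both 13 and 33 < 45, go left
  at 26: 13 <= 26 <= 33, this is the LCA
LCA = 26


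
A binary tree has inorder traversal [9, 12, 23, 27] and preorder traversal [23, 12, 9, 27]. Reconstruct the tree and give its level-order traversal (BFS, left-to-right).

Inorder:  [9, 12, 23, 27]
Preorder: [23, 12, 9, 27]
Algorithm: preorder visits root first, so consume preorder in order;
for each root, split the current inorder slice at that value into
left-subtree inorder and right-subtree inorder, then recurse.
Recursive splits:
  root=23; inorder splits into left=[9, 12], right=[27]
  root=12; inorder splits into left=[9], right=[]
  root=9; inorder splits into left=[], right=[]
  root=27; inorder splits into left=[], right=[]
Reconstructed level-order: [23, 12, 27, 9]


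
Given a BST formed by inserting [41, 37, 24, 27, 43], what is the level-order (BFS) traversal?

Tree insertion order: [41, 37, 24, 27, 43]
Tree (level-order array): [41, 37, 43, 24, None, None, None, None, 27]
BFS from the root, enqueuing left then right child of each popped node:
  queue [41] -> pop 41, enqueue [37, 43], visited so far: [41]
  queue [37, 43] -> pop 37, enqueue [24], visited so far: [41, 37]
  queue [43, 24] -> pop 43, enqueue [none], visited so far: [41, 37, 43]
  queue [24] -> pop 24, enqueue [27], visited so far: [41, 37, 43, 24]
  queue [27] -> pop 27, enqueue [none], visited so far: [41, 37, 43, 24, 27]
Result: [41, 37, 43, 24, 27]


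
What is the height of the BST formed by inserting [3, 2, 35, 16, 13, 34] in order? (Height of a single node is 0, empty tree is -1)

Insertion order: [3, 2, 35, 16, 13, 34]
Tree (level-order array): [3, 2, 35, None, None, 16, None, 13, 34]
Compute height bottom-up (empty subtree = -1):
  height(2) = 1 + max(-1, -1) = 0
  height(13) = 1 + max(-1, -1) = 0
  height(34) = 1 + max(-1, -1) = 0
  height(16) = 1 + max(0, 0) = 1
  height(35) = 1 + max(1, -1) = 2
  height(3) = 1 + max(0, 2) = 3
Height = 3


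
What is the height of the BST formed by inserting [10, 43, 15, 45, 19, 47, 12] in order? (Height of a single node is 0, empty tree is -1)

Insertion order: [10, 43, 15, 45, 19, 47, 12]
Tree (level-order array): [10, None, 43, 15, 45, 12, 19, None, 47]
Compute height bottom-up (empty subtree = -1):
  height(12) = 1 + max(-1, -1) = 0
  height(19) = 1 + max(-1, -1) = 0
  height(15) = 1 + max(0, 0) = 1
  height(47) = 1 + max(-1, -1) = 0
  height(45) = 1 + max(-1, 0) = 1
  height(43) = 1 + max(1, 1) = 2
  height(10) = 1 + max(-1, 2) = 3
Height = 3


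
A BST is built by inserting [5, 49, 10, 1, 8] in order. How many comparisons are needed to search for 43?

Search path for 43: 5 -> 49 -> 10
Found: False
Comparisons: 3


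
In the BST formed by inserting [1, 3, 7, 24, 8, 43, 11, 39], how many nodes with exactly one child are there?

Tree built from: [1, 3, 7, 24, 8, 43, 11, 39]
Tree (level-order array): [1, None, 3, None, 7, None, 24, 8, 43, None, 11, 39]
Rule: These are nodes with exactly 1 non-null child.
Per-node child counts:
  node 1: 1 child(ren)
  node 3: 1 child(ren)
  node 7: 1 child(ren)
  node 24: 2 child(ren)
  node 8: 1 child(ren)
  node 11: 0 child(ren)
  node 43: 1 child(ren)
  node 39: 0 child(ren)
Matching nodes: [1, 3, 7, 8, 43]
Count of nodes with exactly one child: 5


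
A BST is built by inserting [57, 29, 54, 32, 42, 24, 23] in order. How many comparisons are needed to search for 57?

Search path for 57: 57
Found: True
Comparisons: 1


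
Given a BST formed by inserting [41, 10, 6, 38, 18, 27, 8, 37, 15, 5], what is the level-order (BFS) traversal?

Tree insertion order: [41, 10, 6, 38, 18, 27, 8, 37, 15, 5]
Tree (level-order array): [41, 10, None, 6, 38, 5, 8, 18, None, None, None, None, None, 15, 27, None, None, None, 37]
BFS from the root, enqueuing left then right child of each popped node:
  queue [41] -> pop 41, enqueue [10], visited so far: [41]
  queue [10] -> pop 10, enqueue [6, 38], visited so far: [41, 10]
  queue [6, 38] -> pop 6, enqueue [5, 8], visited so far: [41, 10, 6]
  queue [38, 5, 8] -> pop 38, enqueue [18], visited so far: [41, 10, 6, 38]
  queue [5, 8, 18] -> pop 5, enqueue [none], visited so far: [41, 10, 6, 38, 5]
  queue [8, 18] -> pop 8, enqueue [none], visited so far: [41, 10, 6, 38, 5, 8]
  queue [18] -> pop 18, enqueue [15, 27], visited so far: [41, 10, 6, 38, 5, 8, 18]
  queue [15, 27] -> pop 15, enqueue [none], visited so far: [41, 10, 6, 38, 5, 8, 18, 15]
  queue [27] -> pop 27, enqueue [37], visited so far: [41, 10, 6, 38, 5, 8, 18, 15, 27]
  queue [37] -> pop 37, enqueue [none], visited so far: [41, 10, 6, 38, 5, 8, 18, 15, 27, 37]
Result: [41, 10, 6, 38, 5, 8, 18, 15, 27, 37]


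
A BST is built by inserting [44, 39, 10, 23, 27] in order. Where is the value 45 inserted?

Starting tree (level order): [44, 39, None, 10, None, None, 23, None, 27]
Insertion path: 44
Result: insert 45 as right child of 44
Final tree (level order): [44, 39, 45, 10, None, None, None, None, 23, None, 27]


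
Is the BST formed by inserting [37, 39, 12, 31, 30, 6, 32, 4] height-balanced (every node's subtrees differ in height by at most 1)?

Tree (level-order array): [37, 12, 39, 6, 31, None, None, 4, None, 30, 32]
Definition: a tree is height-balanced if, at every node, |h(left) - h(right)| <= 1 (empty subtree has height -1).
Bottom-up per-node check:
  node 4: h_left=-1, h_right=-1, diff=0 [OK], height=0
  node 6: h_left=0, h_right=-1, diff=1 [OK], height=1
  node 30: h_left=-1, h_right=-1, diff=0 [OK], height=0
  node 32: h_left=-1, h_right=-1, diff=0 [OK], height=0
  node 31: h_left=0, h_right=0, diff=0 [OK], height=1
  node 12: h_left=1, h_right=1, diff=0 [OK], height=2
  node 39: h_left=-1, h_right=-1, diff=0 [OK], height=0
  node 37: h_left=2, h_right=0, diff=2 [FAIL (|2-0|=2 > 1)], height=3
Node 37 violates the condition: |2 - 0| = 2 > 1.
Result: Not balanced


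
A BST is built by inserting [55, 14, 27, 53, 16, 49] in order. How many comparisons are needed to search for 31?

Search path for 31: 55 -> 14 -> 27 -> 53 -> 49
Found: False
Comparisons: 5


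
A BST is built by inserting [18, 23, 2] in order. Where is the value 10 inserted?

Starting tree (level order): [18, 2, 23]
Insertion path: 18 -> 2
Result: insert 10 as right child of 2
Final tree (level order): [18, 2, 23, None, 10]


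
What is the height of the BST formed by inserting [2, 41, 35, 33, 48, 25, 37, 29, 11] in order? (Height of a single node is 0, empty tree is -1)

Insertion order: [2, 41, 35, 33, 48, 25, 37, 29, 11]
Tree (level-order array): [2, None, 41, 35, 48, 33, 37, None, None, 25, None, None, None, 11, 29]
Compute height bottom-up (empty subtree = -1):
  height(11) = 1 + max(-1, -1) = 0
  height(29) = 1 + max(-1, -1) = 0
  height(25) = 1 + max(0, 0) = 1
  height(33) = 1 + max(1, -1) = 2
  height(37) = 1 + max(-1, -1) = 0
  height(35) = 1 + max(2, 0) = 3
  height(48) = 1 + max(-1, -1) = 0
  height(41) = 1 + max(3, 0) = 4
  height(2) = 1 + max(-1, 4) = 5
Height = 5


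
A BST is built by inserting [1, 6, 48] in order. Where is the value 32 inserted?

Starting tree (level order): [1, None, 6, None, 48]
Insertion path: 1 -> 6 -> 48
Result: insert 32 as left child of 48
Final tree (level order): [1, None, 6, None, 48, 32]


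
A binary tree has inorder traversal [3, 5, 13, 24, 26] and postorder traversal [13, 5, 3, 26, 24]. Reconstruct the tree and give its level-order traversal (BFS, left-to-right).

Inorder:   [3, 5, 13, 24, 26]
Postorder: [13, 5, 3, 26, 24]
Algorithm: postorder visits root last, so walk postorder right-to-left;
each value is the root of the current inorder slice — split it at that
value, recurse on the right subtree first, then the left.
Recursive splits:
  root=24; inorder splits into left=[3, 5, 13], right=[26]
  root=26; inorder splits into left=[], right=[]
  root=3; inorder splits into left=[], right=[5, 13]
  root=5; inorder splits into left=[], right=[13]
  root=13; inorder splits into left=[], right=[]
Reconstructed level-order: [24, 3, 26, 5, 13]


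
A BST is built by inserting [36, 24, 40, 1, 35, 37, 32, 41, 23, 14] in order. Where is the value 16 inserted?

Starting tree (level order): [36, 24, 40, 1, 35, 37, 41, None, 23, 32, None, None, None, None, None, 14]
Insertion path: 36 -> 24 -> 1 -> 23 -> 14
Result: insert 16 as right child of 14
Final tree (level order): [36, 24, 40, 1, 35, 37, 41, None, 23, 32, None, None, None, None, None, 14, None, None, None, None, 16]


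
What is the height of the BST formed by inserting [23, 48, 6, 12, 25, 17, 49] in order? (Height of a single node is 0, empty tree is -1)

Insertion order: [23, 48, 6, 12, 25, 17, 49]
Tree (level-order array): [23, 6, 48, None, 12, 25, 49, None, 17]
Compute height bottom-up (empty subtree = -1):
  height(17) = 1 + max(-1, -1) = 0
  height(12) = 1 + max(-1, 0) = 1
  height(6) = 1 + max(-1, 1) = 2
  height(25) = 1 + max(-1, -1) = 0
  height(49) = 1 + max(-1, -1) = 0
  height(48) = 1 + max(0, 0) = 1
  height(23) = 1 + max(2, 1) = 3
Height = 3


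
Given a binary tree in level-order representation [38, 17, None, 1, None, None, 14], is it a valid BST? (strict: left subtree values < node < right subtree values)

Level-order array: [38, 17, None, 1, None, None, 14]
Validate using subtree bounds (lo, hi): at each node, require lo < value < hi,
then recurse left with hi=value and right with lo=value.
Preorder trace (stopping at first violation):
  at node 38 with bounds (-inf, +inf): OK
  at node 17 with bounds (-inf, 38): OK
  at node 1 with bounds (-inf, 17): OK
  at node 14 with bounds (1, 17): OK
No violation found at any node.
Result: Valid BST


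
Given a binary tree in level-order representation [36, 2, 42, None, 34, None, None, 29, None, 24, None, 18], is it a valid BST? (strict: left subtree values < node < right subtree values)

Level-order array: [36, 2, 42, None, 34, None, None, 29, None, 24, None, 18]
Validate using subtree bounds (lo, hi): at each node, require lo < value < hi,
then recurse left with hi=value and right with lo=value.
Preorder trace (stopping at first violation):
  at node 36 with bounds (-inf, +inf): OK
  at node 2 with bounds (-inf, 36): OK
  at node 34 with bounds (2, 36): OK
  at node 29 with bounds (2, 34): OK
  at node 24 with bounds (2, 29): OK
  at node 18 with bounds (2, 24): OK
  at node 42 with bounds (36, +inf): OK
No violation found at any node.
Result: Valid BST


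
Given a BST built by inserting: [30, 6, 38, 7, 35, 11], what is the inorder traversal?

Tree insertion order: [30, 6, 38, 7, 35, 11]
Tree (level-order array): [30, 6, 38, None, 7, 35, None, None, 11]
Inorder traversal: [6, 7, 11, 30, 35, 38]


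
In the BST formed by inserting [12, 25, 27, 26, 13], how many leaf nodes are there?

Tree built from: [12, 25, 27, 26, 13]
Tree (level-order array): [12, None, 25, 13, 27, None, None, 26]
Rule: A leaf has 0 children.
Per-node child counts:
  node 12: 1 child(ren)
  node 25: 2 child(ren)
  node 13: 0 child(ren)
  node 27: 1 child(ren)
  node 26: 0 child(ren)
Matching nodes: [13, 26]
Count of leaf nodes: 2


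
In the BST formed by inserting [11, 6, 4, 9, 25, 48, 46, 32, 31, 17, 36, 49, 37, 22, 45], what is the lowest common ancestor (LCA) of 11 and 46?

Tree insertion order: [11, 6, 4, 9, 25, 48, 46, 32, 31, 17, 36, 49, 37, 22, 45]
Tree (level-order array): [11, 6, 25, 4, 9, 17, 48, None, None, None, None, None, 22, 46, 49, None, None, 32, None, None, None, 31, 36, None, None, None, 37, None, 45]
In a BST, the LCA of p=11, q=46 is the first node v on the
root-to-leaf path with p <= v <= q (go left if both < v, right if both > v).
Walk from root:
  at 11: 11 <= 11 <= 46, this is the LCA
LCA = 11


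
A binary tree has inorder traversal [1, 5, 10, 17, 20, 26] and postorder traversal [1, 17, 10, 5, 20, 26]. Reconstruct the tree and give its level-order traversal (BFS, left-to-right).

Inorder:   [1, 5, 10, 17, 20, 26]
Postorder: [1, 17, 10, 5, 20, 26]
Algorithm: postorder visits root last, so walk postorder right-to-left;
each value is the root of the current inorder slice — split it at that
value, recurse on the right subtree first, then the left.
Recursive splits:
  root=26; inorder splits into left=[1, 5, 10, 17, 20], right=[]
  root=20; inorder splits into left=[1, 5, 10, 17], right=[]
  root=5; inorder splits into left=[1], right=[10, 17]
  root=10; inorder splits into left=[], right=[17]
  root=17; inorder splits into left=[], right=[]
  root=1; inorder splits into left=[], right=[]
Reconstructed level-order: [26, 20, 5, 1, 10, 17]


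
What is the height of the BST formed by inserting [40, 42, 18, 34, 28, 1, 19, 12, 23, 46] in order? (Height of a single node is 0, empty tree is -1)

Insertion order: [40, 42, 18, 34, 28, 1, 19, 12, 23, 46]
Tree (level-order array): [40, 18, 42, 1, 34, None, 46, None, 12, 28, None, None, None, None, None, 19, None, None, 23]
Compute height bottom-up (empty subtree = -1):
  height(12) = 1 + max(-1, -1) = 0
  height(1) = 1 + max(-1, 0) = 1
  height(23) = 1 + max(-1, -1) = 0
  height(19) = 1 + max(-1, 0) = 1
  height(28) = 1 + max(1, -1) = 2
  height(34) = 1 + max(2, -1) = 3
  height(18) = 1 + max(1, 3) = 4
  height(46) = 1 + max(-1, -1) = 0
  height(42) = 1 + max(-1, 0) = 1
  height(40) = 1 + max(4, 1) = 5
Height = 5


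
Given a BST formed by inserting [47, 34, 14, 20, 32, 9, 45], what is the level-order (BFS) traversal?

Tree insertion order: [47, 34, 14, 20, 32, 9, 45]
Tree (level-order array): [47, 34, None, 14, 45, 9, 20, None, None, None, None, None, 32]
BFS from the root, enqueuing left then right child of each popped node:
  queue [47] -> pop 47, enqueue [34], visited so far: [47]
  queue [34] -> pop 34, enqueue [14, 45], visited so far: [47, 34]
  queue [14, 45] -> pop 14, enqueue [9, 20], visited so far: [47, 34, 14]
  queue [45, 9, 20] -> pop 45, enqueue [none], visited so far: [47, 34, 14, 45]
  queue [9, 20] -> pop 9, enqueue [none], visited so far: [47, 34, 14, 45, 9]
  queue [20] -> pop 20, enqueue [32], visited so far: [47, 34, 14, 45, 9, 20]
  queue [32] -> pop 32, enqueue [none], visited so far: [47, 34, 14, 45, 9, 20, 32]
Result: [47, 34, 14, 45, 9, 20, 32]


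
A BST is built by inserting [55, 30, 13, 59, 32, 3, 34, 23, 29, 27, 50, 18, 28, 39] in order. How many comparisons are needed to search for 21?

Search path for 21: 55 -> 30 -> 13 -> 23 -> 18
Found: False
Comparisons: 5


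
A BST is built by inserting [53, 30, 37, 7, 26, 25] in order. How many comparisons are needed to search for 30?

Search path for 30: 53 -> 30
Found: True
Comparisons: 2


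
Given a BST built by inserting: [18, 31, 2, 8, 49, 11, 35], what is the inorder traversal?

Tree insertion order: [18, 31, 2, 8, 49, 11, 35]
Tree (level-order array): [18, 2, 31, None, 8, None, 49, None, 11, 35]
Inorder traversal: [2, 8, 11, 18, 31, 35, 49]


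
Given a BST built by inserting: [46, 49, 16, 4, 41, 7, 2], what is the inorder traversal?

Tree insertion order: [46, 49, 16, 4, 41, 7, 2]
Tree (level-order array): [46, 16, 49, 4, 41, None, None, 2, 7]
Inorder traversal: [2, 4, 7, 16, 41, 46, 49]


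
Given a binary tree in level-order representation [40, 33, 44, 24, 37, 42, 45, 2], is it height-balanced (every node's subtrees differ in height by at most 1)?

Tree (level-order array): [40, 33, 44, 24, 37, 42, 45, 2]
Definition: a tree is height-balanced if, at every node, |h(left) - h(right)| <= 1 (empty subtree has height -1).
Bottom-up per-node check:
  node 2: h_left=-1, h_right=-1, diff=0 [OK], height=0
  node 24: h_left=0, h_right=-1, diff=1 [OK], height=1
  node 37: h_left=-1, h_right=-1, diff=0 [OK], height=0
  node 33: h_left=1, h_right=0, diff=1 [OK], height=2
  node 42: h_left=-1, h_right=-1, diff=0 [OK], height=0
  node 45: h_left=-1, h_right=-1, diff=0 [OK], height=0
  node 44: h_left=0, h_right=0, diff=0 [OK], height=1
  node 40: h_left=2, h_right=1, diff=1 [OK], height=3
All nodes satisfy the balance condition.
Result: Balanced


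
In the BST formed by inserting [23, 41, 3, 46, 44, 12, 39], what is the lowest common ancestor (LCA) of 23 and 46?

Tree insertion order: [23, 41, 3, 46, 44, 12, 39]
Tree (level-order array): [23, 3, 41, None, 12, 39, 46, None, None, None, None, 44]
In a BST, the LCA of p=23, q=46 is the first node v on the
root-to-leaf path with p <= v <= q (go left if both < v, right if both > v).
Walk from root:
  at 23: 23 <= 23 <= 46, this is the LCA
LCA = 23


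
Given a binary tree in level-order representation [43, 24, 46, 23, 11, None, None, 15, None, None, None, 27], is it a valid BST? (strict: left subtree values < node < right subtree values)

Level-order array: [43, 24, 46, 23, 11, None, None, 15, None, None, None, 27]
Validate using subtree bounds (lo, hi): at each node, require lo < value < hi,
then recurse left with hi=value and right with lo=value.
Preorder trace (stopping at first violation):
  at node 43 with bounds (-inf, +inf): OK
  at node 24 with bounds (-inf, 43): OK
  at node 23 with bounds (-inf, 24): OK
  at node 15 with bounds (-inf, 23): OK
  at node 27 with bounds (-inf, 15): VIOLATION
Node 27 violates its bound: not (-inf < 27 < 15).
Result: Not a valid BST


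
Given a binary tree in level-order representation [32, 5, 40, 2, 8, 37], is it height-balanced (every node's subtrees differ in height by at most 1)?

Tree (level-order array): [32, 5, 40, 2, 8, 37]
Definition: a tree is height-balanced if, at every node, |h(left) - h(right)| <= 1 (empty subtree has height -1).
Bottom-up per-node check:
  node 2: h_left=-1, h_right=-1, diff=0 [OK], height=0
  node 8: h_left=-1, h_right=-1, diff=0 [OK], height=0
  node 5: h_left=0, h_right=0, diff=0 [OK], height=1
  node 37: h_left=-1, h_right=-1, diff=0 [OK], height=0
  node 40: h_left=0, h_right=-1, diff=1 [OK], height=1
  node 32: h_left=1, h_right=1, diff=0 [OK], height=2
All nodes satisfy the balance condition.
Result: Balanced


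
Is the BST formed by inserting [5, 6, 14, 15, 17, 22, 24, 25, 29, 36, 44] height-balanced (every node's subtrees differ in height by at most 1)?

Tree (level-order array): [5, None, 6, None, 14, None, 15, None, 17, None, 22, None, 24, None, 25, None, 29, None, 36, None, 44]
Definition: a tree is height-balanced if, at every node, |h(left) - h(right)| <= 1 (empty subtree has height -1).
Bottom-up per-node check:
  node 44: h_left=-1, h_right=-1, diff=0 [OK], height=0
  node 36: h_left=-1, h_right=0, diff=1 [OK], height=1
  node 29: h_left=-1, h_right=1, diff=2 [FAIL (|-1-1|=2 > 1)], height=2
  node 25: h_left=-1, h_right=2, diff=3 [FAIL (|-1-2|=3 > 1)], height=3
  node 24: h_left=-1, h_right=3, diff=4 [FAIL (|-1-3|=4 > 1)], height=4
  node 22: h_left=-1, h_right=4, diff=5 [FAIL (|-1-4|=5 > 1)], height=5
  node 17: h_left=-1, h_right=5, diff=6 [FAIL (|-1-5|=6 > 1)], height=6
  node 15: h_left=-1, h_right=6, diff=7 [FAIL (|-1-6|=7 > 1)], height=7
  node 14: h_left=-1, h_right=7, diff=8 [FAIL (|-1-7|=8 > 1)], height=8
  node 6: h_left=-1, h_right=8, diff=9 [FAIL (|-1-8|=9 > 1)], height=9
  node 5: h_left=-1, h_right=9, diff=10 [FAIL (|-1-9|=10 > 1)], height=10
Node 29 violates the condition: |-1 - 1| = 2 > 1.
Result: Not balanced


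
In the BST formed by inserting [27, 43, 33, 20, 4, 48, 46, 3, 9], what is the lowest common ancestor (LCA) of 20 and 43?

Tree insertion order: [27, 43, 33, 20, 4, 48, 46, 3, 9]
Tree (level-order array): [27, 20, 43, 4, None, 33, 48, 3, 9, None, None, 46]
In a BST, the LCA of p=20, q=43 is the first node v on the
root-to-leaf path with p <= v <= q (go left if both < v, right if both > v).
Walk from root:
  at 27: 20 <= 27 <= 43, this is the LCA
LCA = 27


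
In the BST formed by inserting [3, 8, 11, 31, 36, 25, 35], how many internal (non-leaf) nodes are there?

Tree built from: [3, 8, 11, 31, 36, 25, 35]
Tree (level-order array): [3, None, 8, None, 11, None, 31, 25, 36, None, None, 35]
Rule: An internal node has at least one child.
Per-node child counts:
  node 3: 1 child(ren)
  node 8: 1 child(ren)
  node 11: 1 child(ren)
  node 31: 2 child(ren)
  node 25: 0 child(ren)
  node 36: 1 child(ren)
  node 35: 0 child(ren)
Matching nodes: [3, 8, 11, 31, 36]
Count of internal (non-leaf) nodes: 5


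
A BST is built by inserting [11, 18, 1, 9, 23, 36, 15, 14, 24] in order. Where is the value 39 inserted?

Starting tree (level order): [11, 1, 18, None, 9, 15, 23, None, None, 14, None, None, 36, None, None, 24]
Insertion path: 11 -> 18 -> 23 -> 36
Result: insert 39 as right child of 36
Final tree (level order): [11, 1, 18, None, 9, 15, 23, None, None, 14, None, None, 36, None, None, 24, 39]


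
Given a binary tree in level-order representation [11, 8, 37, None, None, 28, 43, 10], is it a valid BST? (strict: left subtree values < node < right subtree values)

Level-order array: [11, 8, 37, None, None, 28, 43, 10]
Validate using subtree bounds (lo, hi): at each node, require lo < value < hi,
then recurse left with hi=value and right with lo=value.
Preorder trace (stopping at first violation):
  at node 11 with bounds (-inf, +inf): OK
  at node 8 with bounds (-inf, 11): OK
  at node 37 with bounds (11, +inf): OK
  at node 28 with bounds (11, 37): OK
  at node 10 with bounds (11, 28): VIOLATION
Node 10 violates its bound: not (11 < 10 < 28).
Result: Not a valid BST


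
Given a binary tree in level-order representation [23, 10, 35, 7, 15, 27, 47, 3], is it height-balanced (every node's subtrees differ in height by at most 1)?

Tree (level-order array): [23, 10, 35, 7, 15, 27, 47, 3]
Definition: a tree is height-balanced if, at every node, |h(left) - h(right)| <= 1 (empty subtree has height -1).
Bottom-up per-node check:
  node 3: h_left=-1, h_right=-1, diff=0 [OK], height=0
  node 7: h_left=0, h_right=-1, diff=1 [OK], height=1
  node 15: h_left=-1, h_right=-1, diff=0 [OK], height=0
  node 10: h_left=1, h_right=0, diff=1 [OK], height=2
  node 27: h_left=-1, h_right=-1, diff=0 [OK], height=0
  node 47: h_left=-1, h_right=-1, diff=0 [OK], height=0
  node 35: h_left=0, h_right=0, diff=0 [OK], height=1
  node 23: h_left=2, h_right=1, diff=1 [OK], height=3
All nodes satisfy the balance condition.
Result: Balanced


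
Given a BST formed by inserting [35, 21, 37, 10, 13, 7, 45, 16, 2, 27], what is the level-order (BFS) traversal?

Tree insertion order: [35, 21, 37, 10, 13, 7, 45, 16, 2, 27]
Tree (level-order array): [35, 21, 37, 10, 27, None, 45, 7, 13, None, None, None, None, 2, None, None, 16]
BFS from the root, enqueuing left then right child of each popped node:
  queue [35] -> pop 35, enqueue [21, 37], visited so far: [35]
  queue [21, 37] -> pop 21, enqueue [10, 27], visited so far: [35, 21]
  queue [37, 10, 27] -> pop 37, enqueue [45], visited so far: [35, 21, 37]
  queue [10, 27, 45] -> pop 10, enqueue [7, 13], visited so far: [35, 21, 37, 10]
  queue [27, 45, 7, 13] -> pop 27, enqueue [none], visited so far: [35, 21, 37, 10, 27]
  queue [45, 7, 13] -> pop 45, enqueue [none], visited so far: [35, 21, 37, 10, 27, 45]
  queue [7, 13] -> pop 7, enqueue [2], visited so far: [35, 21, 37, 10, 27, 45, 7]
  queue [13, 2] -> pop 13, enqueue [16], visited so far: [35, 21, 37, 10, 27, 45, 7, 13]
  queue [2, 16] -> pop 2, enqueue [none], visited so far: [35, 21, 37, 10, 27, 45, 7, 13, 2]
  queue [16] -> pop 16, enqueue [none], visited so far: [35, 21, 37, 10, 27, 45, 7, 13, 2, 16]
Result: [35, 21, 37, 10, 27, 45, 7, 13, 2, 16]
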